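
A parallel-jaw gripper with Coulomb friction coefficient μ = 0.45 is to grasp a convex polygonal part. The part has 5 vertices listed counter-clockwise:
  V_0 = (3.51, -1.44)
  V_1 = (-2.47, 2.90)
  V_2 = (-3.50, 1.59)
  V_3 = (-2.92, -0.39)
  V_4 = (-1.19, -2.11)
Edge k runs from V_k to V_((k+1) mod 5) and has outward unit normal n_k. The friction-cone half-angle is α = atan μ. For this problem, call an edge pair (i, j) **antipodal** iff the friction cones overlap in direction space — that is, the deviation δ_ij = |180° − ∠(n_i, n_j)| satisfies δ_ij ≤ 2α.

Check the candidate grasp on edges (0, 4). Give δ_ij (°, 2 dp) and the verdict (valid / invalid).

α = atan 0.45 = 24.23°;  2α = 48.46°
edge 0: e_0 = (-5.98, +4.34);  n_0 = (+0.5874, +0.8093)
edge 4: e_4 = (+4.70, +0.67);  n_4 = (+0.1411, -0.9900)
∠(n_0, n_4) = 135.92°
δ = |180° − 135.92°| = 44.08°
44.08° ≤ 2α = 48.46°  →  valid

δ = 44.08°, valid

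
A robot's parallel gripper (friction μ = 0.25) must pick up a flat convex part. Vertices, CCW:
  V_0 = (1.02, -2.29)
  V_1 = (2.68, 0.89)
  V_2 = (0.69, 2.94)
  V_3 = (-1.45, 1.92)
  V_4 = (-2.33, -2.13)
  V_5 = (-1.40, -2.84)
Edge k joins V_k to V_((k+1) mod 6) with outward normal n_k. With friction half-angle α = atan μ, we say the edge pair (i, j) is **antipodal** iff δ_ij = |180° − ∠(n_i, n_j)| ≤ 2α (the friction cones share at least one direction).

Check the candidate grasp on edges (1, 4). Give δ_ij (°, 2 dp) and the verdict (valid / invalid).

α = atan 0.25 = 14.04°;  2α = 28.07°
edge 1: e_1 = (-1.99, +2.05);  n_1 = (+0.7175, +0.6965)
edge 4: e_4 = (+0.93, -0.71);  n_4 = (-0.6068, -0.7948)
∠(n_1, n_4) = 171.51°
δ = |180° − 171.51°| = 8.49°
8.49° ≤ 2α = 28.07°  →  valid

δ = 8.49°, valid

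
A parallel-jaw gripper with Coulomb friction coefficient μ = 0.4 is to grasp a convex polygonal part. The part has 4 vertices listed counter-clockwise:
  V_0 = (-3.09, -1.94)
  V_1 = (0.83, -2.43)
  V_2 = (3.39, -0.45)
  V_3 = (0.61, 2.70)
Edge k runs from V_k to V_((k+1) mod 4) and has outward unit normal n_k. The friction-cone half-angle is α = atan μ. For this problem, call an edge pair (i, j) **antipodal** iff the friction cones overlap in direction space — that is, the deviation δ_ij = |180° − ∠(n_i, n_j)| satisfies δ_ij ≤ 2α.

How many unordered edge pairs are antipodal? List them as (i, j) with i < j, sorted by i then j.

count = 2; pairs: (0,2), (1,3)

α = atan 0.4 = 21.80°;  2α = 43.60°
n_0 = (-0.1240, -0.9923)
n_1 = (+0.6118, -0.7910)
n_2 = (+0.7498, +0.6617)
n_3 = (-0.7819, +0.6235)
  (0,1): δ = 135.16°  ·
  (0,2): δ = 41.45°  ✓
  (0,3): δ = 58.56°  ·
  (1,2): δ = 86.29°  ·
  (1,3): δ = 13.71°  ✓
  (2,3): δ = 80.00°  ·
antipodal pairs: 2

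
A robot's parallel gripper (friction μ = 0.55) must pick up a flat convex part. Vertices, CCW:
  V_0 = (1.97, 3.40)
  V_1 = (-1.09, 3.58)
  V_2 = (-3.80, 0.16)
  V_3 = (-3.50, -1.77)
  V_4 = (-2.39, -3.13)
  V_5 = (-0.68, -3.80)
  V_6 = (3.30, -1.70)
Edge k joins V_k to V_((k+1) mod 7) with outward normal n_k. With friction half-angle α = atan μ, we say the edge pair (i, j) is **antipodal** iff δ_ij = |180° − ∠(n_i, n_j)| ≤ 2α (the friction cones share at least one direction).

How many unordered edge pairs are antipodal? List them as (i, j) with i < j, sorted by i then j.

α = atan 0.55 = 28.81°;  2α = 57.62°
n_0 = (+0.0587, +0.9983)
n_1 = (-0.7838, +0.6211)
n_2 = (-0.9881, -0.1536)
n_3 = (-0.7747, -0.6323)
n_4 = (-0.3648, -0.9311)
n_5 = (+0.4667, -0.8844)
n_6 = (+0.9676, +0.2523)
  (0,1): δ = 125.03°  ·
  (0,2): δ = 77.80°  ·
  (0,3): δ = 47.41°  ✓
  (0,4): δ = 18.03°  ✓
  (0,5): δ = 31.18°  ✓
  (0,6): δ = 107.98°  ·
  (1,2): δ = 132.77°  ·
  (1,3): δ = 102.39°  ·
  (1,4): δ = 73.00°  ·
  (1,5): δ = 23.79°  ✓
  (1,6): δ = 53.01°  ✓
  (2,3): δ = 149.61°  ·
  (2,4): δ = 120.23°  ·
  (2,5): δ = 71.02°  ·
  (2,6): δ = 5.78°  ✓
  (3,4): δ = 150.62°  ·
  (3,5): δ = 101.40°  ·
  (3,6): δ = 24.60°  ✓
  (4,5): δ = 130.79°  ·
  (4,6): δ = 53.99°  ✓
  (5,6): δ = 103.20°  ·
antipodal pairs: 8

count = 8; pairs: (0,3), (0,4), (0,5), (1,5), (1,6), (2,6), (3,6), (4,6)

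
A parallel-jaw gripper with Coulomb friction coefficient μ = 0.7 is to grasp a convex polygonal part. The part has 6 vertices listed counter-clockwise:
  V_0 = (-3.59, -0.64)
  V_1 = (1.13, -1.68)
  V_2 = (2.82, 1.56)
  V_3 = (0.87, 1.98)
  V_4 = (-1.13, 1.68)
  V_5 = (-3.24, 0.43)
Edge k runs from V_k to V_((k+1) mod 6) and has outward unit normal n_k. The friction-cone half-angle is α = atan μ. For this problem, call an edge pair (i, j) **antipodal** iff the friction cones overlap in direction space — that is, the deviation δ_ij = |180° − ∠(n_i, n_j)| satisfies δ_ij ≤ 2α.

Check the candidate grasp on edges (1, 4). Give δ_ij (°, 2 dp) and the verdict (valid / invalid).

α = atan 0.7 = 34.99°;  2α = 69.98°
edge 1: e_1 = (+1.69, +3.24);  n_1 = (+0.8866, -0.4625)
edge 4: e_4 = (-2.11, -1.25);  n_4 = (-0.5097, +0.8604)
∠(n_1, n_4) = 148.19°
δ = |180° − 148.19°| = 31.81°
31.81° ≤ 2α = 69.98°  →  valid

δ = 31.81°, valid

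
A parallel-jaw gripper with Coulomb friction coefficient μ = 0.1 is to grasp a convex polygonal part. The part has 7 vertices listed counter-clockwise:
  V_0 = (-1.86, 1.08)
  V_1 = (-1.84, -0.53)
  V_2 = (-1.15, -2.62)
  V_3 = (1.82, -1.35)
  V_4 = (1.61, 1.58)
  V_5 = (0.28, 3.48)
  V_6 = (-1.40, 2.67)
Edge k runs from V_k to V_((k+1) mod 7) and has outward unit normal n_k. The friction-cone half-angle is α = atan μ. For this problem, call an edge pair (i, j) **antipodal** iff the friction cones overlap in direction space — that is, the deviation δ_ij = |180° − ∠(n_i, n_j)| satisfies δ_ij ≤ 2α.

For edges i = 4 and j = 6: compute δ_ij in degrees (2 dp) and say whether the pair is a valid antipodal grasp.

α = atan 0.1 = 5.71°;  2α = 11.42°
edge 4: e_4 = (-1.33, +1.90);  n_4 = (+0.8192, +0.5735)
edge 6: e_6 = (-0.46, -1.59);  n_6 = (-0.9606, +0.2779)
∠(n_4, n_6) = 128.87°
δ = |180° − 128.87°| = 51.13°
51.13° > 2α = 11.42°  →  invalid

δ = 51.13°, invalid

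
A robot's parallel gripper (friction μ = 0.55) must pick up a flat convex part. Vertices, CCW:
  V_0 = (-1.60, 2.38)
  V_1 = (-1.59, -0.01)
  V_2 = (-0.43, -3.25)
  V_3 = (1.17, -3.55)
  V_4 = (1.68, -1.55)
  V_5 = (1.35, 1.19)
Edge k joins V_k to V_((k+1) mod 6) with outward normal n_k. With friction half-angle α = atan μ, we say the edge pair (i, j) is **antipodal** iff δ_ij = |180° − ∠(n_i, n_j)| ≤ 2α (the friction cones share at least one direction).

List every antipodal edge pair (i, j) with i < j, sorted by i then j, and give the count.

α = atan 0.55 = 28.81°;  2α = 57.62°
n_0 = (-1.0000, -0.0042)
n_1 = (-0.9415, -0.3371)
n_2 = (-0.1843, -0.9829)
n_3 = (+0.9690, -0.2471)
n_4 = (+0.9928, +0.1196)
n_5 = (+0.3741, +0.9274)
  (0,1): δ = 160.54°  ·
  (0,2): δ = 100.86°  ·
  (0,3): δ = 14.55°  ✓
  (0,4): δ = 6.63°  ✓
  (0,5): δ = 67.79°  ·
  (1,2): δ = 120.32°  ·
  (1,3): δ = 34.00°  ✓
  (1,4): δ = 12.83°  ✓
  (1,5): δ = 48.33°  ✓
  (2,3): δ = 93.69°  ·
  (2,4): δ = 72.51°  ·
  (2,5): δ = 11.35°  ✓
  (3,4): δ = 158.83°  ·
  (3,5): δ = 97.66°  ·
  (4,5): δ = 118.84°  ·
antipodal pairs: 6

count = 6; pairs: (0,3), (0,4), (1,3), (1,4), (1,5), (2,5)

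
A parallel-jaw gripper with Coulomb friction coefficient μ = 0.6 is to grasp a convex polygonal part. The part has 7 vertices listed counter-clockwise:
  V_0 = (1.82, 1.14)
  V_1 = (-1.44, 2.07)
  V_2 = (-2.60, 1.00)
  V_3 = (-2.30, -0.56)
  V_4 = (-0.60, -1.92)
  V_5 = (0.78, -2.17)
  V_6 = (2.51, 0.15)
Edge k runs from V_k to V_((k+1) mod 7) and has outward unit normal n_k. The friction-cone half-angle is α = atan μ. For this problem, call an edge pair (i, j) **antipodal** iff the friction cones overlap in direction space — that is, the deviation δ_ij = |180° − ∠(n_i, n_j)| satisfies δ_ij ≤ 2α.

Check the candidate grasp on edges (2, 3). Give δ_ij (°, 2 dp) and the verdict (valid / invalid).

α = atan 0.6 = 30.96°;  2α = 61.93°
edge 2: e_2 = (+0.30, -1.56);  n_2 = (-0.9820, -0.1888)
edge 3: e_3 = (+1.70, -1.36);  n_3 = (-0.6247, -0.7809)
∠(n_2, n_3) = 40.45°
δ = |180° − 40.45°| = 139.55°
139.55° > 2α = 61.93°  →  invalid

δ = 139.55°, invalid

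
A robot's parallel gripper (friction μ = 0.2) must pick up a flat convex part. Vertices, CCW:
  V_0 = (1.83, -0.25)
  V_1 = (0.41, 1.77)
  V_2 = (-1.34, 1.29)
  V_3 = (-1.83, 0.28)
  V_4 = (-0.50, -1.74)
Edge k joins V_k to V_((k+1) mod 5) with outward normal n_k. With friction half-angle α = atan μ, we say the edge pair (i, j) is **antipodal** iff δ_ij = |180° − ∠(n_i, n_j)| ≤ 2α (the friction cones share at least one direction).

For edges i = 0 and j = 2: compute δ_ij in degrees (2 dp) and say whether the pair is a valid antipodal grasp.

δ = 60.99°, invalid

α = atan 0.2 = 11.31°;  2α = 22.62°
edge 0: e_0 = (-1.42, +2.02);  n_0 = (+0.8181, +0.5751)
edge 2: e_2 = (-0.49, -1.01);  n_2 = (-0.8997, +0.4365)
∠(n_0, n_2) = 119.01°
δ = |180° − 119.01°| = 60.99°
60.99° > 2α = 22.62°  →  invalid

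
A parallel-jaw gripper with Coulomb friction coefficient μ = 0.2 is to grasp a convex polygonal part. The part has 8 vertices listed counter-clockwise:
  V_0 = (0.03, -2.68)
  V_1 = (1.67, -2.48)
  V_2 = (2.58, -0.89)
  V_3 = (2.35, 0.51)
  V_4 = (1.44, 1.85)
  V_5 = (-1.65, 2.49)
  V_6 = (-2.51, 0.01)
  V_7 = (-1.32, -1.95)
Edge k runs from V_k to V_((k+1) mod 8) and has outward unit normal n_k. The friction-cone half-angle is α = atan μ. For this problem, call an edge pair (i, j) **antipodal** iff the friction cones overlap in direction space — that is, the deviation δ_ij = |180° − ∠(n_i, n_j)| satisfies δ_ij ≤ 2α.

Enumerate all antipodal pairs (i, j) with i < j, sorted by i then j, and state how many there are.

α = atan 0.2 = 11.31°;  2α = 22.62°
n_0 = (+0.1211, -0.9926)
n_1 = (+0.8679, -0.4967)
n_2 = (+0.9868, +0.1621)
n_3 = (+0.8273, +0.5618)
n_4 = (+0.2028, +0.9792)
n_5 = (-0.9448, +0.3276)
n_6 = (-0.8548, -0.5190)
n_7 = (-0.4757, -0.8796)
  (0,1): δ = 126.74°  ·
  (0,2): δ = 87.62°  ·
  (0,3): δ = 62.77°  ·
  (0,4): δ = 18.65°  ✓
  (0,5): δ = 63.92°  ·
  (0,6): δ = 114.31°  ·
  (0,7): δ = 144.65°  ·
  (1,2): δ = 140.89°  ·
  (1,3): δ = 116.04°  ·
  (1,4): δ = 71.92°  ·
  (1,5): δ = 10.66°  ✓
  (1,6): δ = 61.05°  ·
  (1,7): δ = 91.38°  ·
  (2,3): δ = 155.15°  ·
  (2,4): δ = 111.03°  ·
  (2,5): δ = 28.45°  ·
  (2,6): δ = 21.93°  ✓
  (2,7): δ = 52.27°  ·
  (3,4): δ = 135.88°  ·
  (3,5): δ = 53.31°  ·
  (3,6): δ = 2.92°  ✓
  (3,7): δ = 27.42°  ·
  (4,5): δ = 97.42°  ·
  (4,6): δ = 47.03°  ·
  (4,7): δ = 16.70°  ✓
  (5,6): δ = 129.61°  ·
  (5,7): δ = 99.28°  ·
  (6,7): δ = 149.67°  ·
antipodal pairs: 5

count = 5; pairs: (0,4), (1,5), (2,6), (3,6), (4,7)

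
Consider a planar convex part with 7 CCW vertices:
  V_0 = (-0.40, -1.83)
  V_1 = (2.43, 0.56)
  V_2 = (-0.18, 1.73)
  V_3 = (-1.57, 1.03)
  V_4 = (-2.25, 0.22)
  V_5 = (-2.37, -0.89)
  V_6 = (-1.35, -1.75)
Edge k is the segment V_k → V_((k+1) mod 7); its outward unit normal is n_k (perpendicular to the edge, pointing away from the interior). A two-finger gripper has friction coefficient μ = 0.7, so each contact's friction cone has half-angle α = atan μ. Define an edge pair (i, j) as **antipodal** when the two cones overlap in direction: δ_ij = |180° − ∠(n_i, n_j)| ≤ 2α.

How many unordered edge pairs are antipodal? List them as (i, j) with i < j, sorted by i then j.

α = atan 0.7 = 34.99°;  2α = 69.98°
n_0 = (+0.6452, -0.7640)
n_1 = (+0.4091, +0.9125)
n_2 = (-0.4498, +0.8931)
n_3 = (-0.7659, +0.6430)
n_4 = (-0.9942, +0.1075)
n_5 = (-0.6446, -0.7645)
n_6 = (-0.0839, -0.9965)
  (0,1): δ = 64.33°  ✓
  (0,2): δ = 13.45°  ✓
  (0,3): δ = 9.80°  ✓
  (0,4): δ = 43.65°  ✓
  (0,5): δ = 99.68°  ·
  (0,6): δ = 135.00°  ·
  (1,2): δ = 129.12°  ·
  (1,3): δ = 105.87°  ·
  (1,4): δ = 72.02°  ·
  (1,5): δ = 15.99°  ✓
  (1,6): δ = 19.33°  ✓
  (2,3): δ = 156.74°  ·
  (2,4): δ = 122.90°  ·
  (2,5): δ = 66.87°  ✓
  (2,6): δ = 31.54°  ✓
  (3,4): δ = 146.16°  ·
  (3,5): δ = 90.12°  ·
  (3,6): δ = 54.80°  ✓
  (4,5): δ = 123.97°  ·
  (4,6): δ = 88.64°  ·
  (5,6): δ = 144.68°  ·
antipodal pairs: 9

count = 9; pairs: (0,1), (0,2), (0,3), (0,4), (1,5), (1,6), (2,5), (2,6), (3,6)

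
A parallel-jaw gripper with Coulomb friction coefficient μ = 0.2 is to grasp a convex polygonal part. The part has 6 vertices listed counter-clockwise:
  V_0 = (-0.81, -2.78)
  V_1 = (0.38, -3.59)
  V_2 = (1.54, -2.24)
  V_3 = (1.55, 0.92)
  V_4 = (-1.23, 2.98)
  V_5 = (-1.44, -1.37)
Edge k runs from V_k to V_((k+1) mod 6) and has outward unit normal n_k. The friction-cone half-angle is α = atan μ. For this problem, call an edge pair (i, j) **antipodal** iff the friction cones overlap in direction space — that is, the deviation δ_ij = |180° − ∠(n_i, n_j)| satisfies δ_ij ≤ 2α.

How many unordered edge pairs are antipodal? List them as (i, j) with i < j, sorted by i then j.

count = 2; pairs: (0,3), (2,4)

α = atan 0.2 = 11.31°;  2α = 22.62°
n_0 = (-0.5627, -0.8267)
n_1 = (+0.7585, -0.6517)
n_2 = (+1.0000, -0.0032)
n_3 = (+0.5954, +0.8035)
n_4 = (-0.9988, +0.0482)
n_5 = (-0.9130, -0.4079)
  (0,1): δ = 96.43°  ·
  (0,2): δ = 55.94°  ·
  (0,3): δ = 2.30°  ✓
  (0,4): δ = 121.48°  ·
  (0,5): δ = 148.32°  ·
  (1,2): δ = 139.51°  ·
  (1,3): δ = 85.87°  ·
  (1,4): δ = 37.91°  ·
  (1,5): δ = 64.75°  ·
  (2,3): δ = 126.36°  ·
  (2,4): δ = 2.58°  ✓
  (2,5): δ = 24.26°  ·
  (3,4): δ = 56.23°  ·
  (3,5): δ = 29.39°  ·
  (4,5): δ = 153.16°  ·
antipodal pairs: 2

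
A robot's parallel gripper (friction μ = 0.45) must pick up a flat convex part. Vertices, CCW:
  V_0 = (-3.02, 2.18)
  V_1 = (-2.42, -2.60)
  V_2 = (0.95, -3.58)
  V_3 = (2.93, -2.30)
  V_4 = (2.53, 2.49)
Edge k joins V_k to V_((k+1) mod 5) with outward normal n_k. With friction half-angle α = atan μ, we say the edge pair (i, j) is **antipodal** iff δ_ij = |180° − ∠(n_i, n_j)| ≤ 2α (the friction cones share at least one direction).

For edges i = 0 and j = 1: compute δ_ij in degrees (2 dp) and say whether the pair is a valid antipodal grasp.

α = atan 0.45 = 24.23°;  2α = 48.46°
edge 0: e_0 = (+0.60, -4.78);  n_0 = (-0.9922, -0.1245)
edge 1: e_1 = (+3.37, -0.98);  n_1 = (-0.2792, -0.9602)
∠(n_0, n_1) = 66.63°
δ = |180° − 66.63°| = 113.37°
113.37° > 2α = 48.46°  →  invalid

δ = 113.37°, invalid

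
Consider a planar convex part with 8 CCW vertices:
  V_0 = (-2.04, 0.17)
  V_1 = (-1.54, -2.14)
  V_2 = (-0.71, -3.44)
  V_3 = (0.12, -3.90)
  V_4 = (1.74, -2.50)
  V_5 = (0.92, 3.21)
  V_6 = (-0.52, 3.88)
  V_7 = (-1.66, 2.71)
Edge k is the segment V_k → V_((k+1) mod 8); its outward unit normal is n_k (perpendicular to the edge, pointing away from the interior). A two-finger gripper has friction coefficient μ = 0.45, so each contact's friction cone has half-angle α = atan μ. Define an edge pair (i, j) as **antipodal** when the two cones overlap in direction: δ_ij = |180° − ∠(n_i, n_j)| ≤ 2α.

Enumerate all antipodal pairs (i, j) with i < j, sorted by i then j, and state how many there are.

count = 7; pairs: (0,4), (1,4), (1,5), (2,5), (3,6), (3,7), (4,7)

α = atan 0.45 = 24.23°;  2α = 48.46°
n_0 = (-0.9774, -0.2116)
n_1 = (-0.8429, -0.5381)
n_2 = (-0.4847, -0.8747)
n_3 = (+0.6539, -0.7566)
n_4 = (+0.9898, +0.1421)
n_5 = (+0.4219, +0.9067)
n_6 = (-0.7162, +0.6979)
n_7 = (-0.9890, +0.1480)
  (0,1): δ = 159.66°  ·
  (0,2): δ = 131.21°  ·
  (0,3): δ = 61.38°  ·
  (0,4): δ = 4.04°  ✓
  (0,5): δ = 52.84°  ·
  (0,6): δ = 123.53°  ·
  (0,7): δ = 159.28°  ·
  (1,2): δ = 151.55°  ·
  (1,3): δ = 81.72°  ·
  (1,4): δ = 24.38°  ✓
  (1,5): δ = 32.49°  ✓
  (1,6): δ = 103.19°  ·
  (1,7): δ = 138.93°  ·
  (2,3): δ = 110.17°  ·
  (2,4): δ = 52.83°  ·
  (2,5): δ = 4.04°  ✓
  (2,6): δ = 74.74°  ·
  (2,7): δ = 110.49°  ·
  (3,4): δ = 122.66°  ·
  (3,5): δ = 65.79°  ·
  (3,6): δ = 4.91°  ✓
  (3,7): δ = 40.66°  ✓
  (4,5): δ = 123.12°  ·
  (4,6): δ = 52.43°  ·
  (4,7): δ = 16.68°  ✓
  (5,6): δ = 109.30°  ·
  (5,7): δ = 73.56°  ·
  (6,7): δ = 144.25°  ·
antipodal pairs: 7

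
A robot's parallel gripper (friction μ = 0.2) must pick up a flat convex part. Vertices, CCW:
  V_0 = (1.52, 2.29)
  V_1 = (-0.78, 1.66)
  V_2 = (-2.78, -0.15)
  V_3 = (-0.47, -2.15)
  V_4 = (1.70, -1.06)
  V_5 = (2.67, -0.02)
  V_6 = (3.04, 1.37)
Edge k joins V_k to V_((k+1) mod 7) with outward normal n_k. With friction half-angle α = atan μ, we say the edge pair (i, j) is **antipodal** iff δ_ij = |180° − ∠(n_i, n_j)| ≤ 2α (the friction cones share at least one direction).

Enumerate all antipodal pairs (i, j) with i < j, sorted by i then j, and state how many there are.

count = 4; pairs: (0,3), (1,3), (1,4), (2,6)

α = atan 0.2 = 11.31°;  2α = 22.62°
n_0 = (-0.2642, +0.9645)
n_1 = (-0.6710, +0.7414)
n_2 = (-0.6546, -0.7560)
n_3 = (+0.4489, -0.8936)
n_4 = (+0.7313, -0.6821)
n_5 = (+0.9664, -0.2572)
n_6 = (+0.5178, +0.8555)
  (0,1): δ = 153.17°  ·
  (0,2): δ = 56.20°  ·
  (0,3): δ = 11.35°  ✓
  (0,4): δ = 31.68°  ·
  (0,5): δ = 59.78°  ·
  (0,6): δ = 133.50°  ·
  (1,2): δ = 83.03°  ·
  (1,3): δ = 15.47°  ✓
  (1,4): δ = 4.85°  ✓
  (1,5): δ = 32.95°  ·
  (1,6): δ = 106.67°  ·
  (2,3): δ = 112.44°  ·
  (2,4): δ = 92.12°  ·
  (2,5): δ = 64.02°  ·
  (2,6): δ = 9.70°  ✓
  (3,4): δ = 159.68°  ·
  (3,5): δ = 131.58°  ·
  (3,6): δ = 57.86°  ·
  (4,5): δ = 151.90°  ·
  (4,6): δ = 78.18°  ·
  (5,6): δ = 106.28°  ·
antipodal pairs: 4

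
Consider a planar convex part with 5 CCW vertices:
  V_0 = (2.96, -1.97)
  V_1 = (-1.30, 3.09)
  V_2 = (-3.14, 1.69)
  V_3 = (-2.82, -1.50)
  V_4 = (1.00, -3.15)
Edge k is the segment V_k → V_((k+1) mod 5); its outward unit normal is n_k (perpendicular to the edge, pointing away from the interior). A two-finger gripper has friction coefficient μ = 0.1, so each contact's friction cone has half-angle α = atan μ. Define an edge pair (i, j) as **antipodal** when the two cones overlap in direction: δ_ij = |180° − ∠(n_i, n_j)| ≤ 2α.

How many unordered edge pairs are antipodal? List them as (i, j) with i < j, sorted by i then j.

count = 1; pairs: (1,4)

α = atan 0.1 = 5.71°;  2α = 11.42°
n_0 = (+0.7650, +0.6440)
n_1 = (-0.6055, +0.7958)
n_2 = (-0.9950, -0.0998)
n_3 = (-0.3965, -0.9180)
n_4 = (+0.5158, -0.8567)
  (0,1): δ = 92.83°  ·
  (0,2): δ = 34.37°  ·
  (0,3): δ = 26.54°  ·
  (0,4): δ = 80.96°  ·
  (1,2): δ = 121.54°  ·
  (1,3): δ = 60.63°  ·
  (1,4): δ = 6.22°  ✓
  (2,3): δ = 119.09°  ·
  (2,4): δ = 64.68°  ·
  (3,4): δ = 125.59°  ·
antipodal pairs: 1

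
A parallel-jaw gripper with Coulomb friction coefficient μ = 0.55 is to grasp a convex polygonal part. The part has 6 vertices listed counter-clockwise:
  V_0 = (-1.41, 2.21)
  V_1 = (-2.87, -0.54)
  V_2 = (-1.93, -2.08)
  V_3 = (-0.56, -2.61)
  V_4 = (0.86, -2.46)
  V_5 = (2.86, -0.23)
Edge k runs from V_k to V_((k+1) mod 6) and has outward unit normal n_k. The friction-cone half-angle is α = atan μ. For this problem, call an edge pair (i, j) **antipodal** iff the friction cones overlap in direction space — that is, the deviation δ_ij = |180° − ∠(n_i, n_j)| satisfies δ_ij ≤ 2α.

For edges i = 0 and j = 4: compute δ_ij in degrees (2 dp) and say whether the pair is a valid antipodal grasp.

δ = 13.92°, valid

α = atan 0.55 = 28.81°;  2α = 57.62°
edge 0: e_0 = (-1.46, -2.75);  n_0 = (-0.8832, +0.4689)
edge 4: e_4 = (+2.00, +2.23);  n_4 = (+0.7445, -0.6677)
∠(n_0, n_4) = 166.08°
δ = |180° − 166.08°| = 13.92°
13.92° ≤ 2α = 57.62°  →  valid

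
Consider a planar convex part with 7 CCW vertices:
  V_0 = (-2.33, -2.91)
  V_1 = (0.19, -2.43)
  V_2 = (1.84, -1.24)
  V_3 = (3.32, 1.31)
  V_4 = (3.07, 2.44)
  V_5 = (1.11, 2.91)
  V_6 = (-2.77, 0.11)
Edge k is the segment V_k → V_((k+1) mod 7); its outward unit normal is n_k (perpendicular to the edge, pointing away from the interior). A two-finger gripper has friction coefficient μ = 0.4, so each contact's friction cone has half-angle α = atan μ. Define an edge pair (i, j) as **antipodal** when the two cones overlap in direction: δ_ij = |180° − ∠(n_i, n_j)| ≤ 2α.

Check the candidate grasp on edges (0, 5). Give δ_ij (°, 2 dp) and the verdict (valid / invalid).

α = atan 0.4 = 21.80°;  2α = 43.60°
edge 0: e_0 = (+2.52, +0.48);  n_0 = (+0.1871, -0.9823)
edge 5: e_5 = (-3.88, -2.80);  n_5 = (-0.5852, +0.8109)
∠(n_0, n_5) = 154.97°
δ = |180° − 154.97°| = 25.03°
25.03° ≤ 2α = 43.60°  →  valid

δ = 25.03°, valid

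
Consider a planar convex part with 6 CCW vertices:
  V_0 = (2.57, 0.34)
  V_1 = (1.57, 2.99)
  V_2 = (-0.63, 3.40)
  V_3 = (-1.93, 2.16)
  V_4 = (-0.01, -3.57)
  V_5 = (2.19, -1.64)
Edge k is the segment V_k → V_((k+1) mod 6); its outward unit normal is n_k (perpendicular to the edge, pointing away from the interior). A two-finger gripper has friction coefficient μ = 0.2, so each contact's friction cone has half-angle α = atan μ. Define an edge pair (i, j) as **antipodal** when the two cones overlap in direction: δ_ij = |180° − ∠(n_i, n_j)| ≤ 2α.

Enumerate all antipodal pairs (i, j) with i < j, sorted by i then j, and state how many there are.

count = 2; pairs: (0,3), (2,4)

α = atan 0.2 = 11.31°;  2α = 22.62°
n_0 = (+0.9356, +0.3531)
n_1 = (+0.1832, +0.9831)
n_2 = (-0.6902, +0.7236)
n_3 = (-0.9482, -0.3177)
n_4 = (+0.6595, -0.7517)
n_5 = (+0.9821, -0.1885)
  (0,1): δ = 121.23°  ·
  (0,2): δ = 67.03°  ·
  (0,3): δ = 2.15°  ✓
  (0,4): δ = 110.59°  ·
  (0,5): δ = 148.46°  ·
  (1,2): δ = 125.80°  ·
  (1,3): δ = 60.92°  ·
  (1,4): δ = 51.82°  ·
  (1,5): δ = 89.69°  ·
  (2,3): δ = 115.12°  ·
  (2,4): δ = 2.39°  ✓
  (2,5): δ = 35.49°  ·
  (3,4): δ = 67.27°  ·
  (3,5): δ = 29.39°  ·
  (4,5): δ = 142.12°  ·
antipodal pairs: 2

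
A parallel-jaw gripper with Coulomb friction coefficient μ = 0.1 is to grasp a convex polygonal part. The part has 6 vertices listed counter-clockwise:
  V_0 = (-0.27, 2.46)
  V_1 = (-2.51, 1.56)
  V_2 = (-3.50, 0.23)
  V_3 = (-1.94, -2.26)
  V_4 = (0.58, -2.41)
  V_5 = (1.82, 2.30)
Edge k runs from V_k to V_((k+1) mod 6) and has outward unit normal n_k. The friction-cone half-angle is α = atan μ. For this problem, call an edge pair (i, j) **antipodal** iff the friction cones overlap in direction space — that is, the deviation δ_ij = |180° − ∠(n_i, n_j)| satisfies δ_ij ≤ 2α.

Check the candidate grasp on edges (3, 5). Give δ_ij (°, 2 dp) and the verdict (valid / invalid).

δ = 0.97°, valid

α = atan 0.1 = 5.71°;  2α = 11.42°
edge 3: e_3 = (+2.52, -0.15);  n_3 = (-0.0594, -0.9982)
edge 5: e_5 = (-2.09, +0.16);  n_5 = (+0.0763, +0.9971)
∠(n_3, n_5) = 179.03°
δ = |180° − 179.03°| = 0.97°
0.97° ≤ 2α = 11.42°  →  valid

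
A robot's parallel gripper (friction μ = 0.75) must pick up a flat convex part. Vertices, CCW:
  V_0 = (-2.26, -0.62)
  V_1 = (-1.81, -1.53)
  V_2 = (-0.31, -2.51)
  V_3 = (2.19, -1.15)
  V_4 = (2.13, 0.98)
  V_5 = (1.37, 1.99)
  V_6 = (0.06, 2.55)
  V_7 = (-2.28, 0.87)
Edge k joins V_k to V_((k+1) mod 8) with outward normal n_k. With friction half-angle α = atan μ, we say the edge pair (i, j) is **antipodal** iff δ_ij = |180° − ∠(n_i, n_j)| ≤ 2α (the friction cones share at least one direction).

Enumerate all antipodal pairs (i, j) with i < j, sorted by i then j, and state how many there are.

count = 14; pairs: (0,3), (0,4), (0,5), (1,3), (1,4), (1,5), (1,6), (2,5), (2,6), (2,7), (3,6), (3,7), (4,7), (5,7)

α = atan 0.75 = 36.87°;  2α = 73.74°
n_0 = (-0.8964, -0.4433)
n_1 = (-0.5469, -0.8372)
n_2 = (+0.4779, -0.8784)
n_3 = (+0.9996, +0.0282)
n_4 = (+0.7990, +0.6013)
n_5 = (+0.3931, +0.9195)
n_6 = (-0.5832, +0.8123)
n_7 = (-0.9999, -0.0134)
  (0,1): δ = 149.47°  ·
  (0,2): δ = 87.77°  ·
  (0,3): δ = 24.70°  ✓
  (0,4): δ = 10.65°  ✓
  (0,5): δ = 40.54°  ✓
  (0,6): δ = 99.36°  ·
  (0,7): δ = 154.46°  ·
  (1,2): δ = 118.30°  ·
  (1,3): δ = 55.23°  ✓
  (1,4): δ = 19.88°  ✓
  (1,5): δ = 10.01°  ✓
  (1,6): δ = 68.83°  ✓
  (1,7): δ = 123.93°  ·
  (2,3): δ = 116.93°  ·
  (2,4): δ = 81.59°  ·
  (2,5): δ = 51.69°  ✓
  (2,6): δ = 7.13°  ✓
  (2,7): δ = 62.22°  ✓
  (3,4): δ = 144.65°  ·
  (3,5): δ = 114.76°  ·
  (3,6): δ = 55.94°  ✓
  (3,7): δ = 0.84°  ✓
  (4,5): δ = 150.11°  ·
  (4,6): δ = 91.28°  ·
  (4,7): δ = 36.19°  ✓
  (5,6): δ = 121.18°  ·
  (5,7): δ = 66.09°  ✓
  (6,7): δ = 124.91°  ·
antipodal pairs: 14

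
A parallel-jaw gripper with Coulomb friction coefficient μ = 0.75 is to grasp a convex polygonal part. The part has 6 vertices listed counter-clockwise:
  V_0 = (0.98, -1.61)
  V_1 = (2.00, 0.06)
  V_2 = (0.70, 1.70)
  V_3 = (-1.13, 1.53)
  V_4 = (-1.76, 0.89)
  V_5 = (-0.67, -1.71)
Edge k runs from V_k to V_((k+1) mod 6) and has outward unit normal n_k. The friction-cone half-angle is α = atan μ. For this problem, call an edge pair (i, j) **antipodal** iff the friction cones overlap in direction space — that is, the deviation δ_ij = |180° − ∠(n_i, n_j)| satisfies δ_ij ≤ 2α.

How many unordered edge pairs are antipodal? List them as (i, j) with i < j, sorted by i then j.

α = atan 0.75 = 36.87°;  2α = 73.74°
n_0 = (+0.8534, -0.5212)
n_1 = (+0.7837, +0.6212)
n_2 = (-0.0925, +0.9957)
n_3 = (-0.7127, +0.7015)
n_4 = (-0.9222, -0.3866)
n_5 = (+0.0605, -0.9982)
  (0,1): δ = 110.18°  ·
  (0,2): δ = 53.28°  ✓
  (0,3): δ = 13.13°  ✓
  (0,4): δ = 54.16°  ✓
  (0,5): δ = 124.88°  ·
  (1,2): δ = 123.10°  ·
  (1,3): δ = 82.95°  ·
  (1,4): δ = 15.66°  ✓
  (1,5): δ = 55.06°  ✓
  (2,3): δ = 139.86°  ·
  (2,4): δ = 72.56°  ✓
  (2,5): δ = 1.84°  ✓
  (3,4): δ = 112.71°  ·
  (3,5): δ = 41.98°  ✓
  (4,5): δ = 109.28°  ·
antipodal pairs: 8

count = 8; pairs: (0,2), (0,3), (0,4), (1,4), (1,5), (2,4), (2,5), (3,5)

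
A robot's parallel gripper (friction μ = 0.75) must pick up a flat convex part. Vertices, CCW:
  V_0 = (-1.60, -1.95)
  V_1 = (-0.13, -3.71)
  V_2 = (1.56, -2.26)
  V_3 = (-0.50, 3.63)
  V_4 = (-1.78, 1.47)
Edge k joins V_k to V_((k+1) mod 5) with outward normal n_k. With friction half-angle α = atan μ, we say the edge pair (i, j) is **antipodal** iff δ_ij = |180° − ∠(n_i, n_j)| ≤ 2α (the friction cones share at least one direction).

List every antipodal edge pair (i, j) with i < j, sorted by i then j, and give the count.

count = 5; pairs: (0,2), (1,3), (1,4), (2,3), (2,4)

α = atan 0.75 = 36.87°;  2α = 73.74°
n_0 = (-0.7675, -0.6410)
n_1 = (+0.6512, -0.7589)
n_2 = (+0.9439, +0.3301)
n_3 = (-0.8603, +0.5098)
n_4 = (-0.9986, -0.0526)
  (0,1): δ = 89.24°  ·
  (0,2): δ = 20.59°  ✓
  (0,3): δ = 109.48°  ·
  (0,4): δ = 143.14°  ·
  (1,2): δ = 111.35°  ·
  (1,3): δ = 18.72°  ✓
  (1,4): δ = 52.38°  ✓
  (2,3): δ = 49.93°  ✓
  (2,4): δ = 16.26°  ✓
  (3,4): δ = 146.34°  ·
antipodal pairs: 5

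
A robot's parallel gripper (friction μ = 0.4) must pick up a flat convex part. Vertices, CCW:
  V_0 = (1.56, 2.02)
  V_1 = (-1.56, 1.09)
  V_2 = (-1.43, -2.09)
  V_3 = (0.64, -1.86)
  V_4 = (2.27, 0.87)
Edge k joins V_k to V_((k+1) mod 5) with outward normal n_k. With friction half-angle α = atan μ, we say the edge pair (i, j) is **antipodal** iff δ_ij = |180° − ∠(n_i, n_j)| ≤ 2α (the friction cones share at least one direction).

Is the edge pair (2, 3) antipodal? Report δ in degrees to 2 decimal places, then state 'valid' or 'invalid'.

δ = 127.18°, invalid

α = atan 0.4 = 21.80°;  2α = 43.60°
edge 2: e_2 = (+2.07, +0.23);  n_2 = (+0.1104, -0.9939)
edge 3: e_3 = (+1.63, +2.73);  n_3 = (+0.8586, -0.5126)
∠(n_2, n_3) = 52.82°
δ = |180° − 52.82°| = 127.18°
127.18° > 2α = 43.60°  →  invalid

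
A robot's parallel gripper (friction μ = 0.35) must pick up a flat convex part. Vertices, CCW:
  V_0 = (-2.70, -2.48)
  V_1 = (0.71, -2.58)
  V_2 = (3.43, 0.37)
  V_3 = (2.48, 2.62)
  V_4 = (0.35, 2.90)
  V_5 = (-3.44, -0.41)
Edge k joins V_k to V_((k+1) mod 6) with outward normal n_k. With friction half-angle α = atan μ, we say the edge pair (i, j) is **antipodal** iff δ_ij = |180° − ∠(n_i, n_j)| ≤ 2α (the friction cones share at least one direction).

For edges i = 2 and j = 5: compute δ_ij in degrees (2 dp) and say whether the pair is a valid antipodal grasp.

α = atan 0.35 = 19.29°;  2α = 38.58°
edge 2: e_2 = (-0.95, +2.25);  n_2 = (+0.9212, +0.3890)
edge 5: e_5 = (+0.74, -2.07);  n_5 = (-0.9416, -0.3366)
∠(n_2, n_5) = 176.78°
δ = |180° − 176.78°| = 3.22°
3.22° ≤ 2α = 38.58°  →  valid

δ = 3.22°, valid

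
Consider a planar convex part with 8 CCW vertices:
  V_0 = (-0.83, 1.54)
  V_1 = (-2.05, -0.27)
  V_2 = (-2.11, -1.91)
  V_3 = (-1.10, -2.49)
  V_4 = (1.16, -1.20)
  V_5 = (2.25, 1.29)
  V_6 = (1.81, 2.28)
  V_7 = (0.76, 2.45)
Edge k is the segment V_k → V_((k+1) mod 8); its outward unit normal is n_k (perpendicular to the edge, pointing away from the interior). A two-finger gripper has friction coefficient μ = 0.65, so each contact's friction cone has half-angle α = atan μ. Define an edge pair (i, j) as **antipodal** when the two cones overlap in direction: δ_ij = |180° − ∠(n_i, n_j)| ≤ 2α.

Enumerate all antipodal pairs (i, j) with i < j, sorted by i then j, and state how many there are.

α = atan 0.65 = 33.02°;  2α = 66.05°
n_0 = (-0.8292, +0.5589)
n_1 = (-0.9993, +0.0366)
n_2 = (-0.4980, -0.8672)
n_3 = (+0.4957, -0.8685)
n_4 = (+0.9161, -0.4010)
n_5 = (+0.9138, +0.4061)
n_6 = (+0.1598, +0.9871)
n_7 = (-0.4967, +0.8679)
  (0,1): δ = 148.11°  ·
  (0,2): δ = 85.89°  ·
  (0,3): δ = 26.30°  ✓
  (0,4): δ = 10.34°  ✓
  (0,5): δ = 57.94°  ✓
  (0,6): δ = 114.78°  ·
  (0,7): δ = 153.76°  ·
  (1,2): δ = 117.77°  ·
  (1,3): δ = 58.19°  ✓
  (1,4): δ = 21.55°  ✓
  (1,5): δ = 26.06°  ✓
  (1,6): δ = 82.90°  ·
  (1,7): δ = 121.88°  ·
  (2,3): δ = 120.42°  ·
  (2,4): δ = 83.77°  ·
  (2,5): δ = 36.17°  ✓
  (2,6): δ = 20.67°  ✓
  (2,7): δ = 59.65°  ✓
  (3,4): δ = 143.36°  ·
  (3,5): δ = 95.76°  ·
  (3,6): δ = 38.91°  ✓
  (3,7): δ = 0.07°  ✓
  (4,5): δ = 132.40°  ·
  (4,6): δ = 75.56°  ·
  (4,7): δ = 36.57°  ✓
  (5,6): δ = 123.16°  ·
  (5,7): δ = 84.18°  ·
  (6,7): δ = 141.02°  ·
antipodal pairs: 12

count = 12; pairs: (0,3), (0,4), (0,5), (1,3), (1,4), (1,5), (2,5), (2,6), (2,7), (3,6), (3,7), (4,7)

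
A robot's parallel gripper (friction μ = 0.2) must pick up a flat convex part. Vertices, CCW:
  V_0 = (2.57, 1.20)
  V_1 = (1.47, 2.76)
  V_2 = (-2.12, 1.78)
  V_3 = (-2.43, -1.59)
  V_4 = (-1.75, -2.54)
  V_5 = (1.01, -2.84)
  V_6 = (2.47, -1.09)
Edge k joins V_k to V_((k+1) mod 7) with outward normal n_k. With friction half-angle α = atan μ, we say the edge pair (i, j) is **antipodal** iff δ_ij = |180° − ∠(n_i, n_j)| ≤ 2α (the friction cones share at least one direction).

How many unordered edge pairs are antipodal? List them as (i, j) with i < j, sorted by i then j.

α = atan 0.2 = 11.31°;  2α = 22.62°
n_0 = (+0.8173, +0.5763)
n_1 = (-0.2633, +0.9647)
n_2 = (-0.9958, +0.0916)
n_3 = (-0.8132, -0.5820)
n_4 = (-0.1081, -0.9941)
n_5 = (+0.7679, -0.6406)
n_6 = (+0.9990, -0.0436)
  (0,1): δ = 109.92°  ·
  (0,2): δ = 40.44°  ·
  (0,3): δ = 0.41°  ✓
  (0,4): δ = 48.61°  ·
  (0,5): δ = 104.97°  ·
  (0,6): δ = 142.31°  ·
  (1,2): δ = 110.52°  ·
  (1,3): δ = 69.67°  ·
  (1,4): δ = 21.47°  ✓
  (1,5): δ = 34.89°  ·
  (1,6): δ = 72.23°  ·
  (2,3): δ = 139.15°  ·
  (2,4): δ = 90.95°  ·
  (2,5): δ = 34.58°  ·
  (2,6): δ = 2.76°  ✓
  (3,4): δ = 131.80°  ·
  (3,5): δ = 75.43°  ·
  (3,6): δ = 38.10°  ·
  (4,5): δ = 123.63°  ·
  (4,6): δ = 86.30°  ·
  (5,6): δ = 142.66°  ·
antipodal pairs: 3

count = 3; pairs: (0,3), (1,4), (2,6)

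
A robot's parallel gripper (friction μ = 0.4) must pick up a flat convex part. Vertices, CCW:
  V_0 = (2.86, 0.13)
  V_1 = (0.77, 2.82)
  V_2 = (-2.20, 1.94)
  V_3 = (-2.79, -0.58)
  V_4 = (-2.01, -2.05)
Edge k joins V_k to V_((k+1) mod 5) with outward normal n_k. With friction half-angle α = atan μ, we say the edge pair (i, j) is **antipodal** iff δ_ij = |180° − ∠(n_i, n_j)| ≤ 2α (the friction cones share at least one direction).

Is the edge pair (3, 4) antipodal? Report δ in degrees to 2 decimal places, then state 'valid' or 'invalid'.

δ = 93.84°, invalid

α = atan 0.4 = 21.80°;  2α = 43.60°
edge 3: e_3 = (+0.78, -1.47);  n_3 = (-0.8833, -0.4687)
edge 4: e_4 = (+4.87, +2.18);  n_4 = (+0.4086, -0.9127)
∠(n_3, n_4) = 86.16°
δ = |180° − 86.16°| = 93.84°
93.84° > 2α = 43.60°  →  invalid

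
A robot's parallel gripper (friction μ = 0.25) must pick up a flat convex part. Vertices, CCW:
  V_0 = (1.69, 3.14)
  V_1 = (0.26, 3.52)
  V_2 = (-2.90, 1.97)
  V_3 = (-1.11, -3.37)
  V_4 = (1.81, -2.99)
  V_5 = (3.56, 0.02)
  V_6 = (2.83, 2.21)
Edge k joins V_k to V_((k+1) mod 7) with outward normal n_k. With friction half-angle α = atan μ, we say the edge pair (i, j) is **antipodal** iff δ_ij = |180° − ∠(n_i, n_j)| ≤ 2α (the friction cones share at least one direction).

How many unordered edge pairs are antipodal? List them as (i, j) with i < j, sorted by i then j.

count = 3; pairs: (0,3), (1,3), (2,5)

α = atan 0.25 = 14.04°;  2α = 28.07°
n_0 = (+0.2568, +0.9665)
n_1 = (-0.4404, +0.8978)
n_2 = (-0.9481, -0.3178)
n_3 = (+0.1290, -0.9916)
n_4 = (+0.8645, -0.5026)
n_5 = (+0.9487, +0.3162)
n_6 = (+0.6321, +0.7749)
  (0,1): δ = 138.99°  ·
  (0,2): δ = 56.59°  ·
  (0,3): δ = 22.30°  ✓
  (0,4): δ = 74.71°  ·
  (0,5): δ = 123.32°  ·
  (0,6): δ = 155.67°  ·
  (1,2): δ = 97.60°  ·
  (1,3): δ = 18.71°  ✓
  (1,4): δ = 33.70°  ·
  (1,5): δ = 82.31°  ·
  (1,6): δ = 114.66°  ·
  (2,3): δ = 101.12°  ·
  (2,4): δ = 48.70°  ·
  (2,5): δ = 0.10°  ✓
  (2,6): δ = 32.26°  ·
  (3,4): δ = 127.59°  ·
  (3,5): δ = 78.98°  ·
  (3,6): δ = 46.62°  ·
  (4,5): δ = 131.39°  ·
  (4,6): δ = 99.03°  ·
  (5,6): δ = 147.64°  ·
antipodal pairs: 3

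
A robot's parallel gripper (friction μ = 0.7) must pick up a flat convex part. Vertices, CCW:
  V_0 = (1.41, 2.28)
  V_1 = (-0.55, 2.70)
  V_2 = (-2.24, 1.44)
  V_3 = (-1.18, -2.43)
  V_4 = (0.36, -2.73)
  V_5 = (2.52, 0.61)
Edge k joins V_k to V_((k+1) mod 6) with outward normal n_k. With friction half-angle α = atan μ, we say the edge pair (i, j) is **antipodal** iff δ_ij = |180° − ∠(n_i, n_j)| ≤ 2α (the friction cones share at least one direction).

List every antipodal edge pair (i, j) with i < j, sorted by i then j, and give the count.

count = 8; pairs: (0,2), (0,3), (0,4), (1,3), (1,4), (2,4), (2,5), (3,5)

α = atan 0.7 = 34.99°;  2α = 69.98°
n_0 = (+0.2095, +0.9778)
n_1 = (-0.5977, +0.8017)
n_2 = (-0.9645, -0.2642)
n_3 = (-0.1912, -0.9815)
n_4 = (+0.8397, -0.5430)
n_5 = (+0.8328, +0.5535)
  (0,1): δ = 131.20°  ·
  (0,2): δ = 62.59°  ✓
  (0,3): δ = 1.07°  ✓
  (0,4): δ = 69.20°  ✓
  (0,5): δ = 135.71°  ·
  (1,2): δ = 111.39°  ·
  (1,3): δ = 47.73°  ✓
  (1,4): δ = 20.40°  ✓
  (1,5): δ = 86.90°  ·
  (2,3): δ = 116.34°  ·
  (2,4): δ = 48.21°  ✓
  (2,5): δ = 18.29°  ✓
  (3,4): δ = 111.87°  ·
  (3,5): δ = 45.37°  ✓
  (4,5): δ = 113.50°  ·
antipodal pairs: 8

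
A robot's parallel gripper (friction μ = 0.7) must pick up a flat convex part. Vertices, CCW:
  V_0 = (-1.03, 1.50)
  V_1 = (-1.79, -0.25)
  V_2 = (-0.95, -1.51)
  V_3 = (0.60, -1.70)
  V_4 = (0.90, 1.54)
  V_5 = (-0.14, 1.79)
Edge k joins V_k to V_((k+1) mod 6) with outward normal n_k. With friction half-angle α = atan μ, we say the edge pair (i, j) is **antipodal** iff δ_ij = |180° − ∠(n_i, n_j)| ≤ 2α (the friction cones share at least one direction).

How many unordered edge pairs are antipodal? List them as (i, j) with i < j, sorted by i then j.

count = 6; pairs: (0,3), (1,3), (1,4), (2,4), (2,5), (3,5)

α = atan 0.7 = 34.99°;  2α = 69.98°
n_0 = (-0.9172, +0.3983)
n_1 = (-0.8321, -0.5547)
n_2 = (-0.1217, -0.9926)
n_3 = (+0.9957, -0.0922)
n_4 = (+0.2337, +0.9723)
n_5 = (-0.3098, +0.9508)
  (0,1): δ = 122.84°  ·
  (0,2): δ = 73.51°  ·
  (0,3): δ = 18.18°  ✓
  (0,4): δ = 99.96°  ·
  (0,5): δ = 131.52°  ·
  (1,2): δ = 130.68°  ·
  (1,3): δ = 38.98°  ✓
  (1,4): δ = 42.79°  ✓
  (1,5): δ = 74.36°  ·
  (2,3): δ = 88.30°  ·
  (2,4): δ = 6.53°  ✓
  (2,5): δ = 25.04°  ✓
  (3,4): δ = 98.23°  ·
  (3,5): δ = 66.66°  ✓
  (4,5): δ = 148.44°  ·
antipodal pairs: 6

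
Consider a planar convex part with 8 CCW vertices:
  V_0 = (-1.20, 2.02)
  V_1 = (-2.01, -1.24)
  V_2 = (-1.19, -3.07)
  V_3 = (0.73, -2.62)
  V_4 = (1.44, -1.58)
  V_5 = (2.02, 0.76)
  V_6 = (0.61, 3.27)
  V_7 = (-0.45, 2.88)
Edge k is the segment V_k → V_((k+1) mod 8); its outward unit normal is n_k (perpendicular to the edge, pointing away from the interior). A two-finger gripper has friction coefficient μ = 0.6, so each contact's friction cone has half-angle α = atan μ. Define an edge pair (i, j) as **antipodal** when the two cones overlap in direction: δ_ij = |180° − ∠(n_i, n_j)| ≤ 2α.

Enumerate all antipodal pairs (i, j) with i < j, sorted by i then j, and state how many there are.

α = atan 0.6 = 30.96°;  2α = 61.93°
n_0 = (-0.9705, +0.2411)
n_1 = (-0.9126, -0.4089)
n_2 = (+0.2282, -0.9736)
n_3 = (+0.8259, -0.5638)
n_4 = (+0.9706, -0.2406)
n_5 = (+0.8719, +0.4898)
n_6 = (-0.3453, +0.9385)
n_7 = (-0.7537, +0.6573)
  (0,1): δ = 141.91°  ·
  (0,2): δ = 62.86°  ·
  (0,3): δ = 20.37°  ✓
  (0,4): δ = 0.03°  ✓
  (0,5): δ = 43.28°  ✓
  (0,6): δ = 124.15°  ·
  (0,7): δ = 152.86°  ·
  (1,2): δ = 100.95°  ·
  (1,3): δ = 58.46°  ✓
  (1,4): δ = 38.06°  ✓
  (1,5): δ = 5.19°  ✓
  (1,6): δ = 86.06°  ·
  (1,7): δ = 114.77°  ·
  (2,3): δ = 137.51°  ·
  (2,4): δ = 117.11°  ·
  (2,5): δ = 73.87°  ·
  (2,6): δ = 7.01°  ✓
  (2,7): δ = 35.72°  ✓
  (3,4): δ = 159.60°  ·
  (3,5): δ = 116.35°  ·
  (3,6): δ = 35.48°  ✓
  (3,7): δ = 6.77°  ✓
  (4,5): δ = 136.75°  ·
  (4,6): δ = 55.88°  ✓
  (4,7): δ = 27.17°  ✓
  (5,6): δ = 99.13°  ·
  (5,7): δ = 70.42°  ·
  (6,7): δ = 151.29°  ·
antipodal pairs: 12

count = 12; pairs: (0,3), (0,4), (0,5), (1,3), (1,4), (1,5), (2,6), (2,7), (3,6), (3,7), (4,6), (4,7)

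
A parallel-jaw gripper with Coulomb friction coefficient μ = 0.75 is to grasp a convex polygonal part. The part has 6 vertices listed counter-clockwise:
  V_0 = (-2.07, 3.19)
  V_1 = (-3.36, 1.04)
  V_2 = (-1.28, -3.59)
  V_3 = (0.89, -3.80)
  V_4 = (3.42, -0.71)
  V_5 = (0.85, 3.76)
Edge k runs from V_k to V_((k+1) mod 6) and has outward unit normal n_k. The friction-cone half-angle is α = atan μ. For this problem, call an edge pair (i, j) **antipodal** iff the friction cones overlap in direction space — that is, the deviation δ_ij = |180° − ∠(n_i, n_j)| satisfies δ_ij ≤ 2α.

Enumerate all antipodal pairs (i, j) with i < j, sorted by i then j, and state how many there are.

α = atan 0.75 = 36.87°;  2α = 73.74°
n_0 = (-0.8575, +0.5145)
n_1 = (-0.9122, -0.4098)
n_2 = (-0.0963, -0.9954)
n_3 = (+0.7737, -0.6335)
n_4 = (+0.8669, +0.4984)
n_5 = (-0.1916, +0.9815)
  (0,1): δ = 124.84°  ·
  (0,2): δ = 64.56°  ✓
  (0,3): δ = 8.35°  ✓
  (0,4): δ = 60.86°  ✓
  (0,5): δ = 132.01°  ·
  (1,2): δ = 119.72°  ·
  (1,3): δ = 63.50°  ✓
  (1,4): δ = 5.70°  ✓
  (1,5): δ = 76.85°  ·
  (2,3): δ = 123.78°  ·
  (2,4): δ = 54.58°  ✓
  (2,5): δ = 16.57°  ✓
  (3,4): δ = 110.79°  ·
  (3,5): δ = 39.64°  ✓
  (4,5): δ = 108.85°  ·
antipodal pairs: 8

count = 8; pairs: (0,2), (0,3), (0,4), (1,3), (1,4), (2,4), (2,5), (3,5)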